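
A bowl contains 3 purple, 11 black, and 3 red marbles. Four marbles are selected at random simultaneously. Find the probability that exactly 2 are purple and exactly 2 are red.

Unordered draws without replacement: count favorable combinations over C(17,4).
Favorable = C(3,2) · C(11,0) · C(3,2) = 9; total = C(17,4) = 2380.
P = 9/2380 = 9/2380 ≈ 0.0038.

9/2380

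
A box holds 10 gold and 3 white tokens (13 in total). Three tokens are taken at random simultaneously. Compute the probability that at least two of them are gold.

255/286

Sum the hypergeometric tail for j = 2,…,3 gold tokens.
Favorable = C(10,2)·C(3,1) + C(10,3)·C(3,0) = 255; total = C(13,3) = 286.
P = 255/286 = 255/286 ≈ 0.8916.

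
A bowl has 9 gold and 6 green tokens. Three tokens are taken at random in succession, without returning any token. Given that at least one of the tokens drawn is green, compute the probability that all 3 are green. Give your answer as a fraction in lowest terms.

20/371

P(all 3 green) = C(6,3)/C(15,3) = 4/91; P(at least one green) = 1 − C(9,3)/C(15,3) = 53/65.
Since 'all 3 green' ⊆ 'at least one green', P(all 3 | at least one) = 4/91 / 53/65 = 20/371 ≈ 0.0539.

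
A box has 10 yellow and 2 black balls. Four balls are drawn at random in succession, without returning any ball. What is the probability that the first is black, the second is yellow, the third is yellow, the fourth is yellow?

4/33

Multiply the conditional probability of each draw in order, without replacement, so each draw removes one from its color and from the total.
P = (2/12) · (10/11) · (9/10) · (8/9) = 4/33 ≈ 0.1212.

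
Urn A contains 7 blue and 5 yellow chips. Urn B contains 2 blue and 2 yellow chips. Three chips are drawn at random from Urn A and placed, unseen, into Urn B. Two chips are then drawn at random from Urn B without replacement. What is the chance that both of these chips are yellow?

Condition on how many of the transferred chips are yellow (from Urn A: 5 yellow of 12; then Urn B has 7 total).
  0 yellow: C(5,0)C(7,3)/C(12,3) = 7/44; then P = C(2,2)/C(7,2) = 1/21
  1 yellow: C(5,1)C(7,2)/C(12,3) = 21/44; then P = C(3,2)/C(7,2) = 1/7
  2 yellow: C(5,2)C(7,1)/C(12,3) = 7/22; then P = C(4,2)/C(7,2) = 2/7
  3 yellow: C(5,3)C(7,0)/C(12,3) = 1/22; then P = C(5,2)/C(7,2) = 10/21
P(both yellow) = 29/154 ≈ 0.1883.

29/154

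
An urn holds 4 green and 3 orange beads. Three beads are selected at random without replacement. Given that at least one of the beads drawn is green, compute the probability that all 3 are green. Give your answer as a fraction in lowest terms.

2/17

P(all 3 green) = C(4,3)/C(7,3) = 4/35; P(at least one green) = 1 − C(3,3)/C(7,3) = 34/35.
Since 'all 3 green' ⊆ 'at least one green', P(all 3 | at least one) = 4/35 / 34/35 = 2/17 ≈ 0.1176.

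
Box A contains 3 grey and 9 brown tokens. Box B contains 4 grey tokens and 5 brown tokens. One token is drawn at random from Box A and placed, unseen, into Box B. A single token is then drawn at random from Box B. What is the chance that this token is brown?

Condition on how many of the transferred tokens are brown (from Box A: 9 brown of 12; then Box B has 10 total).
  0 brown: C(9,0)C(3,1)/C(12,1) = 1/4; then P = 5/10
  1 brown: C(9,1)C(3,0)/C(12,1) = 3/4; then P = 6/10
P(brown from Box B) = 23/40 ≈ 0.5750.

23/40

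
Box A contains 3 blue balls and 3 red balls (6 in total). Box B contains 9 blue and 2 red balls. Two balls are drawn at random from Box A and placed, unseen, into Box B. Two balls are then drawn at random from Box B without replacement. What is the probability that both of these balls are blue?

113/195

Condition on how many of the transferred balls are blue (from Box A: 3 blue of 6; then Box B has 13 total).
  0 blue: C(3,0)C(3,2)/C(6,2) = 1/5; then P = C(9,2)/C(13,2) = 6/13
  1 blue: C(3,1)C(3,1)/C(6,2) = 3/5; then P = C(10,2)/C(13,2) = 15/26
  2 blue: C(3,2)C(3,0)/C(6,2) = 1/5; then P = C(11,2)/C(13,2) = 55/78
P(both blue) = 113/195 ≈ 0.5795.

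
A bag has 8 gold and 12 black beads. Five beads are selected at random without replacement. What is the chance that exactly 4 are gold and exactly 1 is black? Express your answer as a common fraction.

Unordered draws without replacement: count favorable combinations over C(20,5).
Favorable = C(8,4) · C(12,1) = 840; total = C(20,5) = 15504.
P = 840/15504 = 35/646 ≈ 0.0542.

35/646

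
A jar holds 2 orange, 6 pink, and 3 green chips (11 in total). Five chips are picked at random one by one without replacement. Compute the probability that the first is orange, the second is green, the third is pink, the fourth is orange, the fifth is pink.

1/308

Multiply the conditional probability of each draw in order, without replacement, so each draw removes one from its color and from the total.
P = (2/11) · (3/10) · (6/9) · (1/8) · (5/7) = 1/308 ≈ 0.0032.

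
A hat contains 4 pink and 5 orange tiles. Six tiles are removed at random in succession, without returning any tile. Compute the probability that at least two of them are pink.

20/21

Sum the hypergeometric tail for j = 2,…,4 pink tiles.
Favorable = C(4,2)·C(5,4) + C(4,3)·C(5,3) + C(4,4)·C(5,2) = 80; total = C(9,6) = 84.
P = 80/84 = 20/21 ≈ 0.9524.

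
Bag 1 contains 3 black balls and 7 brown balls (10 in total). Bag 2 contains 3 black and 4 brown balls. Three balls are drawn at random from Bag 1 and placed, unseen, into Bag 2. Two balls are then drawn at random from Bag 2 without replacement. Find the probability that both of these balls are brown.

Condition on how many of the transferred balls are brown (from Bag 1: 7 brown of 10; then Bag 2 has 10 total).
  0 brown: C(7,0)C(3,3)/C(10,3) = 1/120; then P = C(4,2)/C(10,2) = 2/15
  1 brown: C(7,1)C(3,2)/C(10,3) = 7/40; then P = C(5,2)/C(10,2) = 2/9
  2 brown: C(7,2)C(3,1)/C(10,3) = 21/40; then P = C(6,2)/C(10,2) = 1/3
  3 brown: C(7,3)C(3,0)/C(10,3) = 7/24; then P = C(7,2)/C(10,2) = 7/15
P(both brown) = 79/225 ≈ 0.3511.

79/225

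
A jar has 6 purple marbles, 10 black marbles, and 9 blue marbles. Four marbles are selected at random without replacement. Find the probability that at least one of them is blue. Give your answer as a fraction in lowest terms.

Use the complement: P(at least one blue) = 1 − P(no blue).
P(none) = C(16,4)/C(25,4) = 1820/12650.
So P = 1 − 1820/12650 = 1083/1265 ≈ 0.8561.

1083/1265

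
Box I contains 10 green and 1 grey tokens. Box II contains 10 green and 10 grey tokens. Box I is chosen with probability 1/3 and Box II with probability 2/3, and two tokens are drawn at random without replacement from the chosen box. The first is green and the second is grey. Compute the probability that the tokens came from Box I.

19/129

P(E | Box I) = 1/11; P(E | Box II) = 5/19.
P(E) = 1/3·1/11 + 2/3·5/19 = 43/209.
By Bayes' rule, P(Box I | E) = 1/33 / 43/209 = 19/129 ≈ 0.1473.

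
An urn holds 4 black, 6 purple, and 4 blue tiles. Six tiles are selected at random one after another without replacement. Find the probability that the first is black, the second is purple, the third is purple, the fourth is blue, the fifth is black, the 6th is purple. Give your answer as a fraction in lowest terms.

8/3003

Multiply the conditional probability of each draw in order, without replacement, so each draw removes one from its color and from the total.
P = (4/14) · (6/13) · (5/12) · (4/11) · (3/10) · (4/9) = 8/3003 ≈ 0.0027.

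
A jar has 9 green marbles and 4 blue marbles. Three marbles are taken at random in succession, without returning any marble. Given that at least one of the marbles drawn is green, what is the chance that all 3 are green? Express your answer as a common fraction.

14/47

P(all 3 green) = C(9,3)/C(13,3) = 42/143; P(at least one green) = 1 − C(4,3)/C(13,3) = 141/143.
Since 'all 3 green' ⊆ 'at least one green', P(all 3 | at least one) = 42/143 / 141/143 = 14/47 ≈ 0.2979.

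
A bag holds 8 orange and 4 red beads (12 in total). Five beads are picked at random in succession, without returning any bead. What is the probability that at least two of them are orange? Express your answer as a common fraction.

98/99

Sum the hypergeometric tail for j = 2,…,5 orange beads.
Favorable = C(8,2)·C(4,3) + C(8,3)·C(4,2) + C(8,4)·C(4,1) + C(8,5)·C(4,0) = 784; total = C(12,5) = 792.
P = 784/792 = 98/99 ≈ 0.9899.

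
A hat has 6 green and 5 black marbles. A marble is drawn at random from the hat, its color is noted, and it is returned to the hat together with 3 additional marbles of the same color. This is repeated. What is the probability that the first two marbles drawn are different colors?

Either green then black, or black then green; after the first draw the total is 14.
P = (6/11)·(5/14) + (5/11)·(6/14) = 30/77 ≈ 0.3896.

30/77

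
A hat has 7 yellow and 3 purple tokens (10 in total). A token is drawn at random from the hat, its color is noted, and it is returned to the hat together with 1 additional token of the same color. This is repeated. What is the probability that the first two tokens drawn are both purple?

6/55

After a purple draw the hat holds 4 purple out of 11.
P = (3/10)·(4/11) = 6/55 ≈ 0.1091.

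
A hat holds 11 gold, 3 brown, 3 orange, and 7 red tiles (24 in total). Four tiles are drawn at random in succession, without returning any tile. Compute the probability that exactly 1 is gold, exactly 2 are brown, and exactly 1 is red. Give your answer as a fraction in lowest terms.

Unordered draws without replacement: count favorable combinations over C(24,4).
Favorable = C(11,1) · C(3,2) · C(3,0) · C(7,1) = 231; total = C(24,4) = 10626.
P = 231/10626 = 1/46 ≈ 0.0217.

1/46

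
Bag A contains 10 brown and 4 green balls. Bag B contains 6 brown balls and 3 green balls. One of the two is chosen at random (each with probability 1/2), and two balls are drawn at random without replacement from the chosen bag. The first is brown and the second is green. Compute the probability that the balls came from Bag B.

P(E | Bag A) = 20/91; P(E | Bag B) = 1/4.
P(E) = 1/2·20/91 + 1/2·1/4 = 171/728.
By Bayes' rule, P(Bag B | E) = 1/8 / 171/728 = 91/171 ≈ 0.5322.

91/171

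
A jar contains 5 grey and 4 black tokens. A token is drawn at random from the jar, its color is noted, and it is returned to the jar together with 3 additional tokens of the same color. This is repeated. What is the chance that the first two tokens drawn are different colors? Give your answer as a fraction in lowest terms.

10/27

Either grey then black, or black then grey; after the first draw the total is 12.
P = (5/9)·(4/12) + (4/9)·(5/12) = 10/27 ≈ 0.3704.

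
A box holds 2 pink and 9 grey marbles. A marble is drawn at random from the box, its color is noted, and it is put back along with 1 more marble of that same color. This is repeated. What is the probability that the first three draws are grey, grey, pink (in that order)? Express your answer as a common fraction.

Track the composition after each reinforcement of +1.
P = (9/11) · (10/12) · (2/13) = 15/143 ≈ 0.1049.

15/143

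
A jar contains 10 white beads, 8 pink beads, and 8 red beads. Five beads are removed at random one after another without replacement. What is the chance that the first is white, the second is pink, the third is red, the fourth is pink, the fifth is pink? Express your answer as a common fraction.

Multiply the conditional probability of each draw in order, without replacement, so each draw removes one from its color and from the total.
P = (10/26) · (8/25) · (8/24) · (7/23) · (6/22) = 56/16445 ≈ 0.0034.

56/16445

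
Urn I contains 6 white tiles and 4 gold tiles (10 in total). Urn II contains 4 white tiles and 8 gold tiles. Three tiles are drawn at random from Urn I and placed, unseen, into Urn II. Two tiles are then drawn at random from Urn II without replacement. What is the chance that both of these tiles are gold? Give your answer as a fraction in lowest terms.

Condition on how many of the transferred tiles are gold (from Urn I: 4 gold of 10; then Urn II has 15 total).
  0 gold: C(4,0)C(6,3)/C(10,3) = 1/6; then P = C(8,2)/C(15,2) = 4/15
  1 gold: C(4,1)C(6,2)/C(10,3) = 1/2; then P = C(9,2)/C(15,2) = 12/35
  2 gold: C(4,2)C(6,1)/C(10,3) = 3/10; then P = C(10,2)/C(15,2) = 3/7
  3 gold: C(4,3)C(6,0)/C(10,3) = 1/30; then P = C(11,2)/C(15,2) = 11/21
P(both gold) = 38/105 ≈ 0.3619.

38/105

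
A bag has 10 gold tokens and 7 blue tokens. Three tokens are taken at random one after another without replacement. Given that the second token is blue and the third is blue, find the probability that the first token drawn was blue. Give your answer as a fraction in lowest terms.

P(first=blue and the second token is blue and the third is blue) = (7/17)·(6/16)·(5/15) = 7/136.
P(E) = Σ over first color = 7/68 + 7/136 = 21/136.
By Bayes, P(first=blue | E) = 7/136 / 21/136 = 1/3 ≈ 0.3333.

1/3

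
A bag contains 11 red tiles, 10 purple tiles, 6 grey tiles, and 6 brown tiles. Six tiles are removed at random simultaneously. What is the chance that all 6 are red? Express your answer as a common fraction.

3/7192

Unordered draws without replacement: count favorable combinations over C(33,6).
Favorable = C(11,6) · C(10,0) · C(6,0) · C(6,0) = 462; total = C(33,6) = 1107568.
P = 462/1107568 = 3/7192 ≈ 0.0004.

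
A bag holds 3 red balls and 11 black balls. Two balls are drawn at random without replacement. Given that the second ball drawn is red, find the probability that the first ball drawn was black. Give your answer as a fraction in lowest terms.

P(first=black and the second ball drawn is red) = (11/14)·(3/13) = 33/182.
P(the second ball drawn is red) = Σ over first color = 3/91 + 33/182 = 3/14.
By Bayes, P(first=black | the second ball drawn is red) = 33/182 / 3/14 = 11/13 ≈ 0.8462.

11/13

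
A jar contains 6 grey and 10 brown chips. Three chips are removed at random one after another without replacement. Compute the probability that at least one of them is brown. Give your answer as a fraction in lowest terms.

27/28

Use the complement: P(at least one brown) = 1 − P(no brown).
P(none) = C(6,3)/C(16,3) = 20/560.
So P = 1 − 20/560 = 27/28 ≈ 0.9643.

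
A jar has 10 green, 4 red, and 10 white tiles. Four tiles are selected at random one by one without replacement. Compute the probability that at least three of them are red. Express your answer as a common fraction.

Sum the hypergeometric tail for j = 3,…,4 red tiles.
Favorable = C(4,3)·C(20,1) + C(4,4)·C(20,0) = 81; total = C(24,4) = 10626.
P = 81/10626 = 27/3542 ≈ 0.0076.

27/3542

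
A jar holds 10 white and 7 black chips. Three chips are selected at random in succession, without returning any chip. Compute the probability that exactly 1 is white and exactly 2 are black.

Unordered draws without replacement: count favorable combinations over C(17,3).
Favorable = C(10,1) · C(7,2) = 210; total = C(17,3) = 680.
P = 210/680 = 21/68 ≈ 0.3088.

21/68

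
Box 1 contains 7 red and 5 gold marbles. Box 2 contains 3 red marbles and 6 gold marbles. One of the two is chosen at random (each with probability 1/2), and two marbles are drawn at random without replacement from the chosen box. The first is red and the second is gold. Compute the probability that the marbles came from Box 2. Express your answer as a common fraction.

33/68

P(E | Box 1) = 35/132; P(E | Box 2) = 1/4.
P(E) = 1/2·35/132 + 1/2·1/4 = 17/66.
By Bayes' rule, P(Box 2 | E) = 1/8 / 17/66 = 33/68 ≈ 0.4853.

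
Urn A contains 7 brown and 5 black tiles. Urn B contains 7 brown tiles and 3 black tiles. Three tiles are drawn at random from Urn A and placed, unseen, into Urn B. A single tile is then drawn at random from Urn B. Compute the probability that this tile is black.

17/52

Condition on how many of the transferred tiles are black (from Urn A: 5 black of 12; then Urn B has 13 total).
  0 black: C(5,0)C(7,3)/C(12,3) = 7/44; then P = 3/13
  1 black: C(5,1)C(7,2)/C(12,3) = 21/44; then P = 4/13
  2 black: C(5,2)C(7,1)/C(12,3) = 7/22; then P = 5/13
  3 black: C(5,3)C(7,0)/C(12,3) = 1/22; then P = 6/13
P(black from Urn B) = 17/52 ≈ 0.3269.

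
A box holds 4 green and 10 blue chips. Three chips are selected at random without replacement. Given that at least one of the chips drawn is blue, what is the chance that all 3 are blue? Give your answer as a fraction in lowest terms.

P(all 3 blue) = C(10,3)/C(14,3) = 30/91; P(at least one blue) = 1 − C(4,3)/C(14,3) = 90/91.
Since 'all 3 blue' ⊆ 'at least one blue', P(all 3 | at least one) = 30/91 / 90/91 = 1/3 ≈ 0.3333.

1/3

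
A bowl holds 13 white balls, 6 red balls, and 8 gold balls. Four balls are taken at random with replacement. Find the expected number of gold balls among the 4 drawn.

32/27

By linearity of expectation, E[X] = Σ P(draw i is gold); each independent draw has P(gold) = 8/27.
E[X] = 4 · 8/27 = 32/27 ≈ 1.1852.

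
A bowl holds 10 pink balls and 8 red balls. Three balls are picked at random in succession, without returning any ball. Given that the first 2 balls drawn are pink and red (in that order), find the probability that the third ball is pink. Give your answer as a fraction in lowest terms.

After removing 1 pink, 1 red, the bowl has 9 pink out of 16 remaining.
P(third is pink | given) = 9/16 ≈ 0.5625.

9/16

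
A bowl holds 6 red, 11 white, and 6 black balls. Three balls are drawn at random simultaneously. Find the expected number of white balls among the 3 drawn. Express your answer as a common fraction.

By linearity of expectation, E[X] = Σ P(draw i is white); by symmetry each draw (even without replacement) has P(white) = 11/23.
E[X] = 3 · 11/23 = 33/23 ≈ 1.4348.

33/23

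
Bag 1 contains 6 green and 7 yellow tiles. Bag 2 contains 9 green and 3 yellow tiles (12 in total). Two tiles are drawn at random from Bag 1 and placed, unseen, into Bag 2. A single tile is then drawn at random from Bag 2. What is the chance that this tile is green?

129/182

Condition on how many of the transferred tiles are green (from Bag 1: 6 green of 13; then Bag 2 has 14 total).
  0 green: C(6,0)C(7,2)/C(13,2) = 7/26; then P = 9/14
  1 green: C(6,1)C(7,1)/C(13,2) = 7/13; then P = 10/14
  2 green: C(6,2)C(7,0)/C(13,2) = 5/26; then P = 11/14
P(green from Bag 2) = 129/182 ≈ 0.7088.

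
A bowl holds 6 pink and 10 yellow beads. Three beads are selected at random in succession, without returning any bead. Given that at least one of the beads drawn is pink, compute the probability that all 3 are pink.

1/22

P(all 3 pink) = C(6,3)/C(16,3) = 1/28; P(at least one pink) = 1 − C(10,3)/C(16,3) = 11/14.
Since 'all 3 pink' ⊆ 'at least one pink', P(all 3 | at least one) = 1/28 / 11/14 = 1/22 ≈ 0.0455.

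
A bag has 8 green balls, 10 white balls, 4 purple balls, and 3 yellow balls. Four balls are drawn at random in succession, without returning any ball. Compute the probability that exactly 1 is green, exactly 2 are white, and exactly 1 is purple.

144/1265

Unordered draws without replacement: count favorable combinations over C(25,4).
Favorable = C(8,1) · C(10,2) · C(4,1) · C(3,0) = 1440; total = C(25,4) = 12650.
P = 1440/12650 = 144/1265 ≈ 0.1138.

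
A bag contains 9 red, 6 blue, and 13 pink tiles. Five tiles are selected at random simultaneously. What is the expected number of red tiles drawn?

By linearity of expectation, E[X] = Σ P(draw i is red); by symmetry each draw (even without replacement) has P(red) = 9/28.
E[X] = 5 · 9/28 = 45/28 ≈ 1.6071.

45/28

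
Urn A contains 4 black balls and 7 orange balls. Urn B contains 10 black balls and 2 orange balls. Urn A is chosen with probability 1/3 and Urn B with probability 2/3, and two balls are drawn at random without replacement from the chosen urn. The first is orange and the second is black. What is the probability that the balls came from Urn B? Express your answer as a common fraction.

25/46

P(E | Urn A) = 14/55; P(E | Urn B) = 5/33.
P(E) = 1/3·14/55 + 2/3·5/33 = 92/495.
By Bayes' rule, P(Urn B | E) = 10/99 / 92/495 = 25/46 ≈ 0.5435.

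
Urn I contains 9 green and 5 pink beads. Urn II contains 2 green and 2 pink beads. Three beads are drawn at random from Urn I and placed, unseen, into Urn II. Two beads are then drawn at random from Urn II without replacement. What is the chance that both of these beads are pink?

316/1911

Condition on how many of the transferred beads are pink (from Urn I: 5 pink of 14; then Urn II has 7 total).
  0 pink: C(5,0)C(9,3)/C(14,3) = 3/13; then P = C(2,2)/C(7,2) = 1/21
  1 pink: C(5,1)C(9,2)/C(14,3) = 45/91; then P = C(3,2)/C(7,2) = 1/7
  2 pink: C(5,2)C(9,1)/C(14,3) = 45/182; then P = C(4,2)/C(7,2) = 2/7
  3 pink: C(5,3)C(9,0)/C(14,3) = 5/182; then P = C(5,2)/C(7,2) = 10/21
P(both pink) = 316/1911 ≈ 0.1654.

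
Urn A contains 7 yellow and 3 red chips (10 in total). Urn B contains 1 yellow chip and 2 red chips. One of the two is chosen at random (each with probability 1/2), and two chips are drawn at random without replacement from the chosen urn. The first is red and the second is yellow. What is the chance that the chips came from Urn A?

P(E | Urn A) = 7/30; P(E | Urn B) = 1/3.
P(E) = 1/2·7/30 + 1/2·1/3 = 17/60.
By Bayes' rule, P(Urn A | E) = 7/60 / 17/60 = 7/17 ≈ 0.4118.

7/17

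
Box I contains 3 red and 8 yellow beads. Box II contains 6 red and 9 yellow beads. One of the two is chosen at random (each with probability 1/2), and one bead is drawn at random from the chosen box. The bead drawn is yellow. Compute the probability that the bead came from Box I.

40/73

P(yellow | Box I) = 8/11; P(yellow | Box II) = 3/5.
P(yellow) = 1/2·8/11 + 1/2·3/5 = 73/110.
By Bayes' rule, P(Box I | yellow) = 4/11 / 73/110 = 40/73 ≈ 0.5479.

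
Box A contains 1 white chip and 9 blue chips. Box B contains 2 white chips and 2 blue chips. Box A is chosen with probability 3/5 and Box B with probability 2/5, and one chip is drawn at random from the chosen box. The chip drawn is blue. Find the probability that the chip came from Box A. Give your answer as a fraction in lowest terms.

P(blue | Box A) = 9/10; P(blue | Box B) = 1/2.
P(blue) = 3/5·9/10 + 2/5·1/2 = 37/50.
By Bayes' rule, P(Box A | blue) = 27/50 / 37/50 = 27/37 ≈ 0.7297.

27/37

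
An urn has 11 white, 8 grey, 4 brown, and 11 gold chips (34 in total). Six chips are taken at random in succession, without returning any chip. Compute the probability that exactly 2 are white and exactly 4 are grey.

Unordered draws without replacement: count favorable combinations over C(34,6).
Favorable = C(11,2) · C(8,4) · C(4,0) · C(11,0) = 3850; total = C(34,6) = 1344904.
P = 3850/1344904 = 175/61132 ≈ 0.0029.

175/61132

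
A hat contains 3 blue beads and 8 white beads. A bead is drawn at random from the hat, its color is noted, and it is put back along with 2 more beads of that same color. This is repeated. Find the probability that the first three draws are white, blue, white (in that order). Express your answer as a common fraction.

16/143

Track the composition after each reinforcement of +2.
P = (8/11) · (3/13) · (10/15) = 16/143 ≈ 0.1119.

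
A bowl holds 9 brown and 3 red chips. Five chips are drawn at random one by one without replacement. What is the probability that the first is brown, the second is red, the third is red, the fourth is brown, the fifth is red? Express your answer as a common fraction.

Multiply the conditional probability of each draw in order, without replacement, so each draw removes one from its color and from the total.
P = (9/12) · (3/11) · (2/10) · (8/9) · (1/8) = 1/220 ≈ 0.0045.

1/220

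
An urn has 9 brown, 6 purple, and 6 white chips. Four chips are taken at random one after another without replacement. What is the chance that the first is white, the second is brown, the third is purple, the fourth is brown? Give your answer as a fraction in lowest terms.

Multiply the conditional probability of each draw in order, without replacement, so each draw removes one from its color and from the total.
P = (6/21) · (9/20) · (6/19) · (8/18) = 12/665 ≈ 0.0180.

12/665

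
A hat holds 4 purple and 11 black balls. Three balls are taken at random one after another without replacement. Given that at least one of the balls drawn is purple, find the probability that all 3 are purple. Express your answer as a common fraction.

P(all 3 purple) = C(4,3)/C(15,3) = 4/455; P(at least one purple) = 1 − C(11,3)/C(15,3) = 58/91.
Since 'all 3 purple' ⊆ 'at least one purple', P(all 3 | at least one) = 4/455 / 58/91 = 2/145 ≈ 0.0138.

2/145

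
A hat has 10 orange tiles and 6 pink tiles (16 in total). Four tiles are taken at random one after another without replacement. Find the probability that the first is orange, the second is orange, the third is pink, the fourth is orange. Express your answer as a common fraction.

Multiply the conditional probability of each draw in order, without replacement, so each draw removes one from its color and from the total.
P = (10/16) · (9/15) · (6/14) · (8/13) = 9/91 ≈ 0.0989.

9/91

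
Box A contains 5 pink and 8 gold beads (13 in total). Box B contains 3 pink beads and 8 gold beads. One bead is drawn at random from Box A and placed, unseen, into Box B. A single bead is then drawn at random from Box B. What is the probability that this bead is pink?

Condition on how many of the transferred beads are pink (from Box A: 5 pink of 13; then Box B has 12 total).
  0 pink: C(5,0)C(8,1)/C(13,1) = 8/13; then P = 3/12
  1 pink: C(5,1)C(8,0)/C(13,1) = 5/13; then P = 4/12
P(pink from Box B) = 11/39 ≈ 0.2821.

11/39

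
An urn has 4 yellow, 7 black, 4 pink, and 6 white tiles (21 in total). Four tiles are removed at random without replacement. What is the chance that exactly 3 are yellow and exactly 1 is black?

Unordered draws without replacement: count favorable combinations over C(21,4).
Favorable = C(4,3) · C(7,1) · C(4,0) · C(6,0) = 28; total = C(21,4) = 5985.
P = 28/5985 = 4/855 ≈ 0.0047.

4/855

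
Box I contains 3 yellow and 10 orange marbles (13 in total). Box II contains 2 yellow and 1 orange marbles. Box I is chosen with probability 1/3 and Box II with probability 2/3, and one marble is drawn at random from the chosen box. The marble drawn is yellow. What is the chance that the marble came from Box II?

52/61

P(yellow | Box I) = 3/13; P(yellow | Box II) = 2/3.
P(yellow) = 1/3·3/13 + 2/3·2/3 = 61/117.
By Bayes' rule, P(Box II | yellow) = 4/9 / 61/117 = 52/61 ≈ 0.8525.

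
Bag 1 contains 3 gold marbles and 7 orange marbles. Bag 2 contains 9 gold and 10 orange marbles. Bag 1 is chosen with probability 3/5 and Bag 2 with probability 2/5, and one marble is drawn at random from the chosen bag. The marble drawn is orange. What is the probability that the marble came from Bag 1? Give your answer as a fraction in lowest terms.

P(orange | Bag 1) = 7/10; P(orange | Bag 2) = 10/19.
P(orange) = 3/5·7/10 + 2/5·10/19 = 599/950.
By Bayes' rule, P(Bag 1 | orange) = 21/50 / 599/950 = 399/599 ≈ 0.6661.

399/599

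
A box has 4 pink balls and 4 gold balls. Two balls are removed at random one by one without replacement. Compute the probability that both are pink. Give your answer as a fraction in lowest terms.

Unordered draws without replacement: count favorable combinations over C(8,2).
Favorable = C(4,2) · C(4,0) = 6; total = C(8,2) = 28.
P = 6/28 = 3/14 ≈ 0.2143.

3/14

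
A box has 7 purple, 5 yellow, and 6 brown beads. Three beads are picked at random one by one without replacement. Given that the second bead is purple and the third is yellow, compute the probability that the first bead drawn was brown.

P(first=brown and the second bead is purple and the third is yellow) = (6/18)·(7/17)·(5/16) = 35/816.
P(E) = Σ over first color = 35/816 + 35/1224 + 35/816 = 35/306.
By Bayes, P(first=brown | E) = 35/816 / 35/306 = 3/8 ≈ 0.3750.

3/8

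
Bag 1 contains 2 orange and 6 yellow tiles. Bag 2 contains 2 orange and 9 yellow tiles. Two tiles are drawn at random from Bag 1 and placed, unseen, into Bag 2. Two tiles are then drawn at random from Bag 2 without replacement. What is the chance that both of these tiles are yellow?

Condition on how many of the transferred tiles are yellow (from Bag 1: 6 yellow of 8; then Bag 2 has 13 total).
  0 yellow: C(6,0)C(2,2)/C(8,2) = 1/28; then P = C(9,2)/C(13,2) = 6/13
  1 yellow: C(6,1)C(2,1)/C(8,2) = 3/7; then P = C(10,2)/C(13,2) = 15/26
  2 yellow: C(6,2)C(2,0)/C(8,2) = 15/28; then P = C(11,2)/C(13,2) = 55/78
P(both yellow) = 467/728 ≈ 0.6415.

467/728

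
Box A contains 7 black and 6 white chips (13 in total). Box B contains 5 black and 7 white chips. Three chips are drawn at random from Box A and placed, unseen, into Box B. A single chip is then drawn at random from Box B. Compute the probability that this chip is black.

86/195

Condition on how many of the transferred chips are black (from Box A: 7 black of 13; then Box B has 15 total).
  0 black: C(7,0)C(6,3)/C(13,3) = 10/143; then P = 5/15
  1 black: C(7,1)C(6,2)/C(13,3) = 105/286; then P = 6/15
  2 black: C(7,2)C(6,1)/C(13,3) = 63/143; then P = 7/15
  3 black: C(7,3)C(6,0)/C(13,3) = 35/286; then P = 8/15
P(black from Box B) = 86/195 ≈ 0.4410.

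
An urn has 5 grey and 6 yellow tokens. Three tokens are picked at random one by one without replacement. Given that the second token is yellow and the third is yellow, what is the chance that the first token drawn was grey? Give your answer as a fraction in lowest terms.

P(first=grey and the second token is yellow and the third is yellow) = (5/11)·(6/10)·(5/9) = 5/33.
P(E) = Σ over first color = 5/33 + 4/33 = 3/11.
By Bayes, P(first=grey | E) = 5/33 / 3/11 = 5/9 ≈ 0.5556.

5/9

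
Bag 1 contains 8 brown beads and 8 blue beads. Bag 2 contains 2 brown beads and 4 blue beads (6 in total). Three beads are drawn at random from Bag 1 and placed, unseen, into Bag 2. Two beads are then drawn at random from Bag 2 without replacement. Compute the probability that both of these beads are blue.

Condition on how many of the transferred beads are blue (from Bag 1: 8 blue of 16; then Bag 2 has 9 total).
  0 blue: C(8,0)C(8,3)/C(16,3) = 1/10; then P = C(4,2)/C(9,2) = 1/6
  1 blue: C(8,1)C(8,2)/C(16,3) = 2/5; then P = C(5,2)/C(9,2) = 5/18
  2 blue: C(8,2)C(8,1)/C(16,3) = 2/5; then P = C(6,2)/C(9,2) = 5/12
  3 blue: C(8,3)C(8,0)/C(16,3) = 1/10; then P = C(7,2)/C(9,2) = 7/12
P(both blue) = 127/360 ≈ 0.3528.

127/360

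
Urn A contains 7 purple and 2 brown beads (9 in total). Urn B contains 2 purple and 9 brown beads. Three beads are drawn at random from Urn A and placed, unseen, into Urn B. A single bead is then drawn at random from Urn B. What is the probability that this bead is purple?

13/42

Condition on how many of the transferred beads are purple (from Urn A: 7 purple of 9; then Urn B has 14 total).
  1 purple: C(7,1)C(2,2)/C(9,3) = 1/12; then P = 3/14
  2 purple: C(7,2)C(2,1)/C(9,3) = 1/2; then P = 4/14
  3 purple: C(7,3)C(2,0)/C(9,3) = 5/12; then P = 5/14
P(purple from Urn B) = 13/42 ≈ 0.3095.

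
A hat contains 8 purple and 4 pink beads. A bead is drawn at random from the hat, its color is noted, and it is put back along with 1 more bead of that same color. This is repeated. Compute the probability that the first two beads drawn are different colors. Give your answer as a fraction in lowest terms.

Either pink then purple, or purple then pink; after the first draw the total is 13.
P = (4/12)·(8/13) + (8/12)·(4/13) = 16/39 ≈ 0.4103.

16/39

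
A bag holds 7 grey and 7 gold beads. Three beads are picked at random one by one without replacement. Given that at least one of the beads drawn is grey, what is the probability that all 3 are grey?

P(all 3 grey) = C(7,3)/C(14,3) = 5/52; P(at least one grey) = 1 − C(7,3)/C(14,3) = 47/52.
Since 'all 3 grey' ⊆ 'at least one grey', P(all 3 | at least one) = 5/52 / 47/52 = 5/47 ≈ 0.1064.

5/47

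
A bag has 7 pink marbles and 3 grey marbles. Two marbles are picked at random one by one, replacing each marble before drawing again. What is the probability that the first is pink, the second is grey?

21/100

Multiply the conditional probability of each draw in order, with replacement (the composition resets each draw).
P = (7/10) · (3/10) = 21/100 ≈ 0.2100.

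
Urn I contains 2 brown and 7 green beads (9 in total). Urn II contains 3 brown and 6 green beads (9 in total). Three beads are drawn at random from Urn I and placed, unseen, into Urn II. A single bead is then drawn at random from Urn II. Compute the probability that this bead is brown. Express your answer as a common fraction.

11/36

Condition on how many of the transferred beads are brown (from Urn I: 2 brown of 9; then Urn II has 12 total).
  0 brown: C(2,0)C(7,3)/C(9,3) = 5/12; then P = 3/12
  1 brown: C(2,1)C(7,2)/C(9,3) = 1/2; then P = 4/12
  2 brown: C(2,2)C(7,1)/C(9,3) = 1/12; then P = 5/12
P(brown from Urn II) = 11/36 ≈ 0.3056.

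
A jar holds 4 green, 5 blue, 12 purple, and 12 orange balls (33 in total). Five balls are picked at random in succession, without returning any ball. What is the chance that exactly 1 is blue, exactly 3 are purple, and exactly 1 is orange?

Unordered draws without replacement: count favorable combinations over C(33,5).
Favorable = C(4,0) · C(5,1) · C(12,3) · C(12,1) = 13200; total = C(33,5) = 237336.
P = 13200/237336 = 50/899 ≈ 0.0556.

50/899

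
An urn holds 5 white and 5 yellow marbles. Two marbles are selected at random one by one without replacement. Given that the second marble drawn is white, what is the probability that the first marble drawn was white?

P(first=white and the second marble drawn is white) = (5/10)·(4/9) = 2/9.
P(the second marble drawn is white) = Σ over first color = 2/9 + 5/18 = 1/2.
By Bayes, P(first=white | the second marble drawn is white) = 2/9 / 1/2 = 4/9 ≈ 0.4444.

4/9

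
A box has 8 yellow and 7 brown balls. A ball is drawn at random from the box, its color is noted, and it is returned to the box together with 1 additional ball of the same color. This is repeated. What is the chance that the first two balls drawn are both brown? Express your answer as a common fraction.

7/30

After a brown draw the box holds 8 brown out of 16.
P = (7/15)·(8/16) = 7/30 ≈ 0.2333.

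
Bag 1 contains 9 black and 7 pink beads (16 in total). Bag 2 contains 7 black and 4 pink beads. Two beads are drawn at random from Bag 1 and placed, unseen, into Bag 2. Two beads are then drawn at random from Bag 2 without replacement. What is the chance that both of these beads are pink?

129/1040

Condition on how many of the transferred beads are pink (from Bag 1: 7 pink of 16; then Bag 2 has 13 total).
  0 pink: C(7,0)C(9,2)/C(16,2) = 3/10; then P = C(4,2)/C(13,2) = 1/13
  1 pink: C(7,1)C(9,1)/C(16,2) = 21/40; then P = C(5,2)/C(13,2) = 5/39
  2 pink: C(7,2)C(9,0)/C(16,2) = 7/40; then P = C(6,2)/C(13,2) = 5/26
P(both pink) = 129/1040 ≈ 0.1240.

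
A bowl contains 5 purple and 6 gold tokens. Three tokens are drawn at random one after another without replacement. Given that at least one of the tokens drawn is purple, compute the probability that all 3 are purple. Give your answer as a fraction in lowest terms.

P(all 3 purple) = C(5,3)/C(11,3) = 2/33; P(at least one purple) = 1 − C(6,3)/C(11,3) = 29/33.
Since 'all 3 purple' ⊆ 'at least one purple', P(all 3 | at least one) = 2/33 / 29/33 = 2/29 ≈ 0.0690.

2/29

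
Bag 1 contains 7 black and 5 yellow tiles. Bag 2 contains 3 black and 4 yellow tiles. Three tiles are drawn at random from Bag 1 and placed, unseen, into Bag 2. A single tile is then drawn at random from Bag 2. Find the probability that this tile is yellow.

21/40

Condition on how many of the transferred tiles are yellow (from Bag 1: 5 yellow of 12; then Bag 2 has 10 total).
  0 yellow: C(5,0)C(7,3)/C(12,3) = 7/44; then P = 4/10
  1 yellow: C(5,1)C(7,2)/C(12,3) = 21/44; then P = 5/10
  2 yellow: C(5,2)C(7,1)/C(12,3) = 7/22; then P = 6/10
  3 yellow: C(5,3)C(7,0)/C(12,3) = 1/22; then P = 7/10
P(yellow from Bag 2) = 21/40 ≈ 0.5250.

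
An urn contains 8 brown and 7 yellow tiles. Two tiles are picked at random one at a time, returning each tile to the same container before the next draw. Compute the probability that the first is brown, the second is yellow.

Multiply the conditional probability of each draw in order, with replacement (the composition resets each draw).
P = (8/15) · (7/15) = 56/225 ≈ 0.2489.

56/225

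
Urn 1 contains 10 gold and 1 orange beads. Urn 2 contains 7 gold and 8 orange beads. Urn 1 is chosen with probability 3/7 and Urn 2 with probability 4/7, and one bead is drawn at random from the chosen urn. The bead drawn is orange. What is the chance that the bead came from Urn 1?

45/397

P(orange | Urn 1) = 1/11; P(orange | Urn 2) = 8/15.
P(orange) = 3/7·1/11 + 4/7·8/15 = 397/1155.
By Bayes' rule, P(Urn 1 | orange) = 3/77 / 397/1155 = 45/397 ≈ 0.1134.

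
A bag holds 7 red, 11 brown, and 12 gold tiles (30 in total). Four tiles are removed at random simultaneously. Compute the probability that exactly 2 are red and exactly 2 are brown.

Unordered draws without replacement: count favorable combinations over C(30,4).
Favorable = C(7,2) · C(11,2) · C(12,0) = 1155; total = C(30,4) = 27405.
P = 1155/27405 = 11/261 ≈ 0.0421.

11/261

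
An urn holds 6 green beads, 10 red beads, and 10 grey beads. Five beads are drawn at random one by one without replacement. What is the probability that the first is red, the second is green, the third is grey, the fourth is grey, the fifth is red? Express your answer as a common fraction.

Multiply the conditional probability of each draw in order, without replacement, so each draw removes one from its color and from the total.
P = (10/26) · (6/25) · (10/24) · (9/23) · (9/22) = 81/13156 ≈ 0.0062.

81/13156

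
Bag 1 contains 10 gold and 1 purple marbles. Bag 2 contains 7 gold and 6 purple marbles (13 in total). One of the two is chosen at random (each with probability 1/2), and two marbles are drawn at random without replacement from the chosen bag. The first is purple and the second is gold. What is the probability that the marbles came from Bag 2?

77/103

P(E | Bag 1) = 1/11; P(E | Bag 2) = 7/26.
P(E) = 1/2·1/11 + 1/2·7/26 = 103/572.
By Bayes' rule, P(Bag 2 | E) = 7/52 / 103/572 = 77/103 ≈ 0.7476.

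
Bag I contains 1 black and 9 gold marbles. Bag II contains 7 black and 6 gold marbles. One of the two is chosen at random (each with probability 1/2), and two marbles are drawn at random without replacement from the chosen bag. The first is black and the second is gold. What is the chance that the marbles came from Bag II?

P(E | Bag I) = 1/10; P(E | Bag II) = 7/26.
P(E) = 1/2·1/10 + 1/2·7/26 = 12/65.
By Bayes' rule, P(Bag II | E) = 7/52 / 12/65 = 35/48 ≈ 0.7292.

35/48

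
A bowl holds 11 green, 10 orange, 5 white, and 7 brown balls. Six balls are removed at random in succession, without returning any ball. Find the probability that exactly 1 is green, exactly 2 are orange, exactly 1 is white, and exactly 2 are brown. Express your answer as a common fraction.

Unordered draws without replacement: count favorable combinations over C(33,6).
Favorable = C(11,1) · C(10,2) · C(5,1) · C(7,2) = 51975; total = C(33,6) = 1107568.
P = 51975/1107568 = 675/14384 ≈ 0.0469.

675/14384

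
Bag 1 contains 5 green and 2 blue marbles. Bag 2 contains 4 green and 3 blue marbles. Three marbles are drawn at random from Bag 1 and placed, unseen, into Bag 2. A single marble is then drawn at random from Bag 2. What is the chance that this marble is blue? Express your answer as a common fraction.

Condition on how many of the transferred marbles are blue (from Bag 1: 2 blue of 7; then Bag 2 has 10 total).
  0 blue: C(2,0)C(5,3)/C(7,3) = 2/7; then P = 3/10
  1 blue: C(2,1)C(5,2)/C(7,3) = 4/7; then P = 4/10
  2 blue: C(2,2)C(5,1)/C(7,3) = 1/7; then P = 5/10
P(blue from Bag 2) = 27/70 ≈ 0.3857.

27/70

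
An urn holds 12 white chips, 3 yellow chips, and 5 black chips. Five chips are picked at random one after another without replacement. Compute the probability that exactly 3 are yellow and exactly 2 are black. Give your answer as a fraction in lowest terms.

5/7752

Unordered draws without replacement: count favorable combinations over C(20,5).
Favorable = C(12,0) · C(3,3) · C(5,2) = 10; total = C(20,5) = 15504.
P = 10/15504 = 5/7752 ≈ 0.0006.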